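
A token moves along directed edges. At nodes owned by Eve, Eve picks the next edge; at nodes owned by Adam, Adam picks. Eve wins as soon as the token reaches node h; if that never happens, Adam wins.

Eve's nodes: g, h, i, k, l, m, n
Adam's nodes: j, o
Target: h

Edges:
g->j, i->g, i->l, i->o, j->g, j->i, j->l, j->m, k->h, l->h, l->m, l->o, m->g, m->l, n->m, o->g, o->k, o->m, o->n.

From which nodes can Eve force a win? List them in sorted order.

A0 = {h}
A1: add {k, l} — k (Eve) has k→h; l (Eve) has l→h.
A2: add {i, m} — i (Eve) has i→l; m (Eve) has m→l.
A3: add {n} — n (Eve) has n→m.
A4 = A3; e.g. g (Eve) has no edge into A3. Fixed point.
Eve's winning region = {h, i, k, l, m, n}.

h, i, k, l, m, n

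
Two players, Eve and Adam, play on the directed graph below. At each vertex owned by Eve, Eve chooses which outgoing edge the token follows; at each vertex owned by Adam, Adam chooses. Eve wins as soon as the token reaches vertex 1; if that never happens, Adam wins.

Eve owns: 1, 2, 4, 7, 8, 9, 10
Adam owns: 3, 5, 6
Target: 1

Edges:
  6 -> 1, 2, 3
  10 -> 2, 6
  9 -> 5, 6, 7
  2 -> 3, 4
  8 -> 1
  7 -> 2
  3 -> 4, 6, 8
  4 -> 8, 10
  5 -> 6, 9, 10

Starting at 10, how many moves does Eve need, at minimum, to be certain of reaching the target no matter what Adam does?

4

A0 = {1}
A1: add {8} — 8 (Eve) has 8→1.
A2: add {4} — 4 (Eve) has 4→8.
A3: add {2} — 2 (Eve) has 2→4.
A4: add {7, 10} — 7 (Eve) has 7→2; 10 (Eve) has 10→2.
10 enters the attractor at level 4, so Eve can force the target in 4 moves from there.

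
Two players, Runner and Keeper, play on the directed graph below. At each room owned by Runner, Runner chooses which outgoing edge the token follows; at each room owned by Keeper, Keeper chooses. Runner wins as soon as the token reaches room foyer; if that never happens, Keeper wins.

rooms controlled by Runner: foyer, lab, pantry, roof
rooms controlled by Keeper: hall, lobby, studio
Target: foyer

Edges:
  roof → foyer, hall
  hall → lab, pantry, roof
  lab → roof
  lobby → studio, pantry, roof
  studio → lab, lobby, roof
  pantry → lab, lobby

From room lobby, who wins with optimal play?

Keeper

A0 = {foyer}
A1: add {roof} — roof (Runner) has roof→foyer.
A2: add {lab} — lab (Runner) has lab→roof.
A3: add {pantry} — pantry (Runner) has pantry→lab.
A4: add {hall} — hall (Keeper): all of {lab, pantry, roof} already in.
A5 = A4; e.g. studio (Keeper) can still go to lobby. Fixed point.
lobby never enters the attractor, so Keeper can avoid the target forever.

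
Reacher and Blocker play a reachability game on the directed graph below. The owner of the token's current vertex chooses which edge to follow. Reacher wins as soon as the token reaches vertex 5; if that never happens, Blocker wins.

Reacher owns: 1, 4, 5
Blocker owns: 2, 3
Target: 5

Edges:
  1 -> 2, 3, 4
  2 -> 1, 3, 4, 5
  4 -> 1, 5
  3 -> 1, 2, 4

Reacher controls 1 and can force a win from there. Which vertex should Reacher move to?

A0 = {5}
A1: add {4} — 4 (Reacher) has 4→5.
A2: add {1} — 1 (Reacher) has 1→4.
A3 = A2; e.g. 2 (Blocker) can still go to 3. Fixed point.
From 1, successor 4 is in the attractor (rank 1); the other successors 2, 3 are not.

4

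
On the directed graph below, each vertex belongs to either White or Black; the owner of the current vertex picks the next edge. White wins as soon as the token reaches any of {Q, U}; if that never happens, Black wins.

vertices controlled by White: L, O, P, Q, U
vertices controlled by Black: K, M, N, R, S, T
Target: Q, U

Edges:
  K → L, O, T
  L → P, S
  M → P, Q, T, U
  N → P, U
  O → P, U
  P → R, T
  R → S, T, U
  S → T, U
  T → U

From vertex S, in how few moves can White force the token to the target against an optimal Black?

2

A0 = {Q, U}
A1: add {O, T} — O (White) has O→U; T (Black): all of {U} already in.
A2: add {P, S} — P (White) has P→T; S (Black): all of {T, U} already in.
S enters the attractor at level 2, so White can force the target in 2 moves from there.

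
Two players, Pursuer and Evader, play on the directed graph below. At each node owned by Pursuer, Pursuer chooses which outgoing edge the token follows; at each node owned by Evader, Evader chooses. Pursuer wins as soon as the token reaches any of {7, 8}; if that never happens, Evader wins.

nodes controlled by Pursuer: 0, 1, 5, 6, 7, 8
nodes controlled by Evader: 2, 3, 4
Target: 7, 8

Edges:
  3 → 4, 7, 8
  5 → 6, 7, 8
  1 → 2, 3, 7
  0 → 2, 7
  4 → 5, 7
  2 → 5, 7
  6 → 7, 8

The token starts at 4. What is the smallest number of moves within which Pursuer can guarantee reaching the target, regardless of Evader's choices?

A0 = {7, 8}
A1: add {0, 1, 5, 6} — 0 (Pursuer) has 0→7; 1 (Pursuer) has 1→7; 5 (Pursuer) has 5→7; 6 (Pursuer) has 6→7.
A2: add {2, 4} — 2 (Evader): all of {5, 7} already in; 4 (Evader): all of {5, 7} already in.
4 enters the attractor at level 2, so Pursuer can force the target in 2 moves from there.

2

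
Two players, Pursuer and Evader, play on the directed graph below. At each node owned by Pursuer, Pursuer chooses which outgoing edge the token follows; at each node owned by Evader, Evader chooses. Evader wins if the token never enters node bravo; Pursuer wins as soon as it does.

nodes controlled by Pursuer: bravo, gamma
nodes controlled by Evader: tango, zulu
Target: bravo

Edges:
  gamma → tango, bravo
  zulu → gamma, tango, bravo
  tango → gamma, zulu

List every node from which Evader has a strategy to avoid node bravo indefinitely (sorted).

A0 = {bravo}
A1: add {gamma} — gamma (Pursuer) has gamma→bravo.
A2 = A1; e.g. zulu (Evader) can still go to tango. Fixed point.
Pursuer's attractor = {bravo, gamma}; Evader avoids the target exactly from the complement.

tango, zulu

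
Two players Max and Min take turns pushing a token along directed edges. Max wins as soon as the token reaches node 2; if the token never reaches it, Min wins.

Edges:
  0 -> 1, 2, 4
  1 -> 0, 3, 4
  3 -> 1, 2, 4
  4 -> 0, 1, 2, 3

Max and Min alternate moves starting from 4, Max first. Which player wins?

Track states (vertex, player-to-move).
A0 = {(2,Max), (2,Min)}
A1: add {(0,Max), (3,Max), (4,Max)}.
(4,Max) ∈ A1 ⇒ Max forces the target.

Max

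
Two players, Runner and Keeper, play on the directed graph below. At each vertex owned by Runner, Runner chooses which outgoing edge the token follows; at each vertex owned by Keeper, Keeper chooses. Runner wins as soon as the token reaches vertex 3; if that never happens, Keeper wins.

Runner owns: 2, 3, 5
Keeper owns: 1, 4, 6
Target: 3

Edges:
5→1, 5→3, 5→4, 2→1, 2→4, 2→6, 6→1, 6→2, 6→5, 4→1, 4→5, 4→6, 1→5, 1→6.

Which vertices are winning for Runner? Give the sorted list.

A0 = {3}
A1: add {5} — 5 (Runner) has 5→3.
A2 = A1; e.g. 1 (Keeper) can still go to 6. Fixed point.
Runner's winning region = {3, 5}.

3, 5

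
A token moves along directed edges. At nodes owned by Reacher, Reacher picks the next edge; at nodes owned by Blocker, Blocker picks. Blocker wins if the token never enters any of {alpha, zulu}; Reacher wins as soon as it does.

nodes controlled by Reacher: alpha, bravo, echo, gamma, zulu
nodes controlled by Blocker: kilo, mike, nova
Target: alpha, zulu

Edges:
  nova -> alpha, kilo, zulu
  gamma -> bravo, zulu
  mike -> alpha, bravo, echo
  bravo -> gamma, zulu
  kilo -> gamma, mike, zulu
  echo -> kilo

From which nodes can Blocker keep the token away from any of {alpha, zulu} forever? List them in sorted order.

echo, kilo, mike, nova

A0 = {alpha, zulu}
A1: add {bravo, gamma} — gamma (Reacher) has gamma→zulu; bravo (Reacher) has bravo→zulu.
A2 = A1; e.g. nova (Blocker) can still go to kilo. Fixed point.
Reacher's attractor = {alpha, bravo, gamma, zulu}; Blocker avoids the target exactly from the complement.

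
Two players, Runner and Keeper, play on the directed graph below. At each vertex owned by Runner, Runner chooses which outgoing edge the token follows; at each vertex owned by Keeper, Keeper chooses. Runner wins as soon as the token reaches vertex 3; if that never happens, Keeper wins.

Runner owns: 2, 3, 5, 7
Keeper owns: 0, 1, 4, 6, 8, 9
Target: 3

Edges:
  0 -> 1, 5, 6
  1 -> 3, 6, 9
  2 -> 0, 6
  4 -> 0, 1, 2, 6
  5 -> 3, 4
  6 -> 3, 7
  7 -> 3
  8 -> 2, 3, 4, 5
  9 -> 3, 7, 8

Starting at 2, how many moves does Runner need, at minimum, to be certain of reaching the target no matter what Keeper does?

3

A0 = {3}
A1: add {5, 7} — 5 (Runner) has 5→3; 7 (Runner) has 7→3.
A2: add {6} — 6 (Keeper): all of {3, 7} already in.
A3: add {2} — 2 (Runner) has 2→6.
A4 = A3; e.g. 0 (Keeper) can still go to 1. Fixed point.
2 enters the attractor at level 3, so Runner can force the target in 3 moves from there.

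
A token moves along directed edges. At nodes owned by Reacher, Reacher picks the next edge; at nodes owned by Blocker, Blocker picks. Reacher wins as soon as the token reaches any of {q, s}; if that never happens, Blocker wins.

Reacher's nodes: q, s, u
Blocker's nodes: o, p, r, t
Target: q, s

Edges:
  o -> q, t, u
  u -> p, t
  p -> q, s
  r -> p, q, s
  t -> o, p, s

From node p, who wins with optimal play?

A0 = {q, s}
A1: add {p} — p (Blocker): all of {q, s} already in.
p ∈ A1, so Reacher can force the target.

Reacher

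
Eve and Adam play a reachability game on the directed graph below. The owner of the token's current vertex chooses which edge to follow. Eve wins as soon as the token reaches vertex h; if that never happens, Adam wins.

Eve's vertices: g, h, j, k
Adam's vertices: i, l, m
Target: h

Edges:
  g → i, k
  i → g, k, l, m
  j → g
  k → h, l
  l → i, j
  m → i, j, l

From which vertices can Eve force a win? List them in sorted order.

g, h, j, k

A0 = {h}
A1: add {k} — k (Eve) has k→h.
A2: add {g} — g (Eve) has g→k.
A3: add {j} — j (Eve) has j→g.
A4 = A3; e.g. i (Adam) can still go to l. Fixed point.
Eve's winning region = {g, h, j, k}.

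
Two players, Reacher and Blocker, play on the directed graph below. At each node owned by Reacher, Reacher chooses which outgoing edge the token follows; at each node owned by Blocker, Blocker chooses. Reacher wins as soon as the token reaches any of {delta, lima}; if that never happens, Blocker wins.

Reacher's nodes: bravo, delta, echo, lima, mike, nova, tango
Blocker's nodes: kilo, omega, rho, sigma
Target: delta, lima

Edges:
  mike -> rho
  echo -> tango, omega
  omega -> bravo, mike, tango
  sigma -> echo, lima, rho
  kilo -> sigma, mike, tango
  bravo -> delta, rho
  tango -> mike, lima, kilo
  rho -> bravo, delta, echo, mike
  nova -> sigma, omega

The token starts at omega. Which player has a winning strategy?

Blocker

A0 = {delta, lima}
A1: add {bravo, tango} — bravo (Reacher) has bravo→delta; tango (Reacher) has tango→lima.
A2: add {echo} — echo (Reacher) has echo→tango.
A3 = A2; e.g. sigma (Blocker) can still go to rho. Fixed point.
omega never enters the attractor, so Blocker can avoid the target forever.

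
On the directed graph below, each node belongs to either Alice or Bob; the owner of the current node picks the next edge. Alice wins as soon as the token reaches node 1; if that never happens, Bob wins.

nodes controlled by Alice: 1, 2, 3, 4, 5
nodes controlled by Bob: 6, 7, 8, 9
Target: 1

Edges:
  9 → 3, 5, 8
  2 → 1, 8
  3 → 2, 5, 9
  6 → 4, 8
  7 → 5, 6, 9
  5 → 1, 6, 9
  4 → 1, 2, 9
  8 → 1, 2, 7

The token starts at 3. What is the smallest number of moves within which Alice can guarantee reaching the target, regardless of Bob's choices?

2

A0 = {1}
A1: add {2, 4, 5} — 2 (Alice) has 2→1; 4 (Alice) has 4→1; 5 (Alice) has 5→1.
A2: add {3} — 3 (Alice) has 3→2.
A3 = A2; e.g. 6 (Bob) can still go to 8. Fixed point.
3 enters the attractor at level 2, so Alice can force the target in 2 moves from there.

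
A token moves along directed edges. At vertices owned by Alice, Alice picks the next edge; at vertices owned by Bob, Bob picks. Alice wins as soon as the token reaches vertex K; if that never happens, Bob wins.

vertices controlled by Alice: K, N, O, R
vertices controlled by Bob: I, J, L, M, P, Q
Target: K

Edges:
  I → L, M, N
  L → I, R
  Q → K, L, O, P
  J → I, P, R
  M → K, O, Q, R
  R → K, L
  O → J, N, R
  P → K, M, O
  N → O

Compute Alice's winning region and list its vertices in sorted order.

A0 = {K}
A1: add {R} — R (Alice) has R→K.
A2: add {O} — O (Alice) has O→R.
A3: add {N} — N (Alice) has N→O.
A4 = A3; e.g. I (Bob) can still go to L. Fixed point.
Alice's winning region = {K, N, O, R}.

K, N, O, R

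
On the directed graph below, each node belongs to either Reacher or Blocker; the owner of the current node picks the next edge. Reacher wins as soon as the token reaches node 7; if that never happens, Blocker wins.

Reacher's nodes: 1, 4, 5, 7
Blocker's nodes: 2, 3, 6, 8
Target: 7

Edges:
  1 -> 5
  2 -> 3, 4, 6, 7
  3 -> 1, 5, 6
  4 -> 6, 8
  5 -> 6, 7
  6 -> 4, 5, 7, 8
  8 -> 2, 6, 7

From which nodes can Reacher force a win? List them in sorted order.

A0 = {7}
A1: add {5} — 5 (Reacher) has 5→7.
A2: add {1} — 1 (Reacher) has 1→5.
A3 = A2; e.g. 2 (Blocker) can still go to 3. Fixed point.
Reacher's winning region = {1, 5, 7}.

1, 5, 7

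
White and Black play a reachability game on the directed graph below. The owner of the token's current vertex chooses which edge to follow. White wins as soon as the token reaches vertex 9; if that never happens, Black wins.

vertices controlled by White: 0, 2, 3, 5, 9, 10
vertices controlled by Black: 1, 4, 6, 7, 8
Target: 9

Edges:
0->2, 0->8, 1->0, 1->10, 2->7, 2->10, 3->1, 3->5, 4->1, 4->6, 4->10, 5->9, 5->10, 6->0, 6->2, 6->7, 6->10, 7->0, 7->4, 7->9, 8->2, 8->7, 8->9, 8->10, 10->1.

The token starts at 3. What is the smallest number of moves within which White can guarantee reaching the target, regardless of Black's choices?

A0 = {9}
A1: add {5} — 5 (White) has 5→9.
A2: add {3} — 3 (White) has 3→5.
A3 = A2; e.g. 0 (White) has no edge into A2. Fixed point.
3 enters the attractor at level 2, so White can force the target in 2 moves from there.

2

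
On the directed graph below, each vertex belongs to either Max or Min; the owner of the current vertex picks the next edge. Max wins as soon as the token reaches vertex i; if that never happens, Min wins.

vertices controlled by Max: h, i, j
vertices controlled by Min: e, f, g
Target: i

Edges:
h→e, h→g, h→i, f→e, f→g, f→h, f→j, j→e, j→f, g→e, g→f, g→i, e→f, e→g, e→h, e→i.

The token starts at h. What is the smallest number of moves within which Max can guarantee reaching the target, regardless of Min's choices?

A0 = {i}
A1: add {h} — h (Max) has h→i.
A2 = A1; e.g. e (Min) can still go to f. Fixed point.
h enters the attractor at level 1, so Max can force the target in 1 move from there.

1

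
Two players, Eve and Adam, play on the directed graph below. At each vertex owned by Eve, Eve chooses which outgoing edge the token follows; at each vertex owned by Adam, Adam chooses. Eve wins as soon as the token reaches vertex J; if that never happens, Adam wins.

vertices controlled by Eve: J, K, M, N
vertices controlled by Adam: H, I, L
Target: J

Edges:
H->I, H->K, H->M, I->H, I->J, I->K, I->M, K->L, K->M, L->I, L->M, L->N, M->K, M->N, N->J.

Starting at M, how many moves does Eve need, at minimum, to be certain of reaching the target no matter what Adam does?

2

A0 = {J}
A1: add {N} — N (Eve) has N→J.
A2: add {M} — M (Eve) has M→N.
M enters the attractor at level 2, so Eve can force the target in 2 moves from there.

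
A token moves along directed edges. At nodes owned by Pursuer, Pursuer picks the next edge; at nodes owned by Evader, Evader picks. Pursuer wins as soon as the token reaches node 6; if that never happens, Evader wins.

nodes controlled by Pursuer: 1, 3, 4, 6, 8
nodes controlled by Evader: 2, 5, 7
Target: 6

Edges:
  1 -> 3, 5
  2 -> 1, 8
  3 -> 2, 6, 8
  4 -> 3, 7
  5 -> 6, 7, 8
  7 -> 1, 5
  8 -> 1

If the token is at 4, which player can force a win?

Pursuer

A0 = {6}
A1: add {3} — 3 (Pursuer) has 3→6.
A2: add {1, 4} — 1 (Pursuer) has 1→3; 4 (Pursuer) has 4→3.
4 ∈ A2, so Pursuer can force the target.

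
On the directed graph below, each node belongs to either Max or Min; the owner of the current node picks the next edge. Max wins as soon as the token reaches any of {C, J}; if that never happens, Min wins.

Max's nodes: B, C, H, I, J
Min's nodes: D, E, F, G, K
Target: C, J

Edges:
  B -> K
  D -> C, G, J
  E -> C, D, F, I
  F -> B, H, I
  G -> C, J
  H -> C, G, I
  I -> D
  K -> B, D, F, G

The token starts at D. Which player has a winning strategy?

Max

A0 = {C, J}
A1: add {G, H} — G (Min): all of {C, J} already in; H (Max) has H→C.
A2: add {D} — D (Min): all of {C, G, J} already in.
D ∈ A2, so Max can force the target.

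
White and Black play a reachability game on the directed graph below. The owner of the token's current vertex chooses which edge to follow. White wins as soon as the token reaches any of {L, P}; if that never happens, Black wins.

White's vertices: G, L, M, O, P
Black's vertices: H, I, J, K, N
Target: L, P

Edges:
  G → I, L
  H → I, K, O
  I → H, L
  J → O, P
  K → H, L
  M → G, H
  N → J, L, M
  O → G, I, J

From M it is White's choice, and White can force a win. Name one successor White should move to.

A0 = {L, P}
A1: add {G} — G (White) has G→L.
A2: add {M, O} — M (White) has M→G; O (White) has O→G.
A3: add {J} — J (Black): all of {O, P} already in.
A4: add {N} — N (Black): all of {J, L, M} already in.
A5 = A4; e.g. H (Black) can still go to I. Fixed point.
From M, successor G is in the attractor (rank 1); the other successor H is not.

G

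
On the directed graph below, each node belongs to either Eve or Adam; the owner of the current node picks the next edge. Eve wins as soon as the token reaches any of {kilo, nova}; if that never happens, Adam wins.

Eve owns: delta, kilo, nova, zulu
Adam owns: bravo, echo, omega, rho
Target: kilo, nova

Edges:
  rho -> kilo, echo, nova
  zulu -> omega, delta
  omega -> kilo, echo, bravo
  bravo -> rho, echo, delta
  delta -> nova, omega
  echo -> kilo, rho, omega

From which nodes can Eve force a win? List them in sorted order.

A0 = {kilo, nova}
A1: add {delta} — delta (Eve) has delta→nova.
A2: add {zulu} — zulu (Eve) has zulu→delta.
A3 = A2; e.g. rho (Adam) can still go to echo. Fixed point.
Eve's winning region = {delta, kilo, nova, zulu}.

delta, kilo, nova, zulu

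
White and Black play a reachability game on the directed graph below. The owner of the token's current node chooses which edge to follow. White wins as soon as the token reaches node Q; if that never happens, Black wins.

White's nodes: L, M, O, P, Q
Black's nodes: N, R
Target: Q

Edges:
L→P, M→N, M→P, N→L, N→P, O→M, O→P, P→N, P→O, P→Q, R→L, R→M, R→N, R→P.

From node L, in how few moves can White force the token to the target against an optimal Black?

2

A0 = {Q}
A1: add {P} — P (White) has P→Q.
A2: add {L, M, O} — L (White) has L→P; M (White) has M→P; O (White) has O→P.
L enters the attractor at level 2, so White can force the target in 2 moves from there.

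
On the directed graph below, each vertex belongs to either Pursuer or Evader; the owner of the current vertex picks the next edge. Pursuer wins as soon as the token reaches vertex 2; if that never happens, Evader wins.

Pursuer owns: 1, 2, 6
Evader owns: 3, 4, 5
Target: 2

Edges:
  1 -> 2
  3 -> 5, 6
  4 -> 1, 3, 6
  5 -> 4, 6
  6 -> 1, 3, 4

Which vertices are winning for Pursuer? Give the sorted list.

A0 = {2}
A1: add {1} — 1 (Pursuer) has 1→2.
A2: add {6} — 6 (Pursuer) has 6→1.
A3 = A2; e.g. 3 (Evader) can still go to 5. Fixed point.
Pursuer's winning region = {1, 2, 6}.

1, 2, 6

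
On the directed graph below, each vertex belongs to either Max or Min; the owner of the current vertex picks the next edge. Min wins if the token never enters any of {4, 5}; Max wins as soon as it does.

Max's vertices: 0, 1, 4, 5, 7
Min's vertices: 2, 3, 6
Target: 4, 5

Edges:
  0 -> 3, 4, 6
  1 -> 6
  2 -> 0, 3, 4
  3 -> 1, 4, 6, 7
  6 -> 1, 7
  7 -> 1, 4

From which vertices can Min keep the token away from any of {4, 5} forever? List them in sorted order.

A0 = {4, 5}
A1: add {0, 7} — 0 (Max) has 0→4; 7 (Max) has 7→4.
A2 = A1; e.g. 1 (Max) has no edge into A1. Fixed point.
Max's attractor = {0, 4, 5, 7}; Min avoids the target exactly from the complement.

1, 2, 3, 6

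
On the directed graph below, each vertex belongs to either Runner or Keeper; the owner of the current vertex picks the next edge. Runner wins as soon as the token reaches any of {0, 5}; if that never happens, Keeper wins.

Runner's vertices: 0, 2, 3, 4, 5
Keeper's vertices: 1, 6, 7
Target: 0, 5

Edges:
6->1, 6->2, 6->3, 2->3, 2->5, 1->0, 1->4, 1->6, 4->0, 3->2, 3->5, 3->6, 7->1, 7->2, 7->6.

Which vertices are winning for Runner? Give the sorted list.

0, 2, 3, 4, 5

A0 = {0, 5}
A1: add {2, 3, 4} — 2 (Runner) has 2→5; 3 (Runner) has 3→5; 4 (Runner) has 4→0.
A2 = A1; e.g. 1 (Keeper) can still go to 6. Fixed point.
Runner's winning region = {0, 2, 3, 4, 5}.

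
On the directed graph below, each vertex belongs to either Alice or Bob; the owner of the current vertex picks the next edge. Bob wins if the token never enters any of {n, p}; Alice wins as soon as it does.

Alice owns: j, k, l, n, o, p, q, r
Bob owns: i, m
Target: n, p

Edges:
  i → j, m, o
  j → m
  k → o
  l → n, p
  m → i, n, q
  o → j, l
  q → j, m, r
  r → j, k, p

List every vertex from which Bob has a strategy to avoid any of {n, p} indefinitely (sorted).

i, j, m

A0 = {n, p}
A1: add {l, r} — l (Alice) has l→n; r (Alice) has r→p.
A2: add {o, q} — o (Alice) has o→l; q (Alice) has q→r.
A3: add {k} — k (Alice) has k→o.
A4 = A3; e.g. i (Bob) can still go to j. Fixed point.
Alice's attractor = {k, l, n, o, p, q, r}; Bob avoids the target exactly from the complement.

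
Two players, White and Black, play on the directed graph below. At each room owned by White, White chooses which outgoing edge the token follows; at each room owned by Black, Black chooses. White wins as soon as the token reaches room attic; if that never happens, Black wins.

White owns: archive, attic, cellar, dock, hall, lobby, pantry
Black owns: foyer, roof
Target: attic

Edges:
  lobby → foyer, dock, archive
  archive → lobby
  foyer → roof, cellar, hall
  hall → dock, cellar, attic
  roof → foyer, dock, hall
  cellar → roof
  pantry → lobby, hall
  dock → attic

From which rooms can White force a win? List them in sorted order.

archive, attic, dock, hall, lobby, pantry

A0 = {attic}
A1: add {dock, hall} — dock (White) has dock→attic; hall (White) has hall→attic.
A2: add {lobby, pantry} — pantry (White) has pantry→hall; lobby (White) has lobby→dock.
A3: add {archive} — archive (White) has archive→lobby.
A4 = A3; e.g. foyer (Black) can still go to roof. Fixed point.
White's winning region = {archive, attic, dock, hall, lobby, pantry}.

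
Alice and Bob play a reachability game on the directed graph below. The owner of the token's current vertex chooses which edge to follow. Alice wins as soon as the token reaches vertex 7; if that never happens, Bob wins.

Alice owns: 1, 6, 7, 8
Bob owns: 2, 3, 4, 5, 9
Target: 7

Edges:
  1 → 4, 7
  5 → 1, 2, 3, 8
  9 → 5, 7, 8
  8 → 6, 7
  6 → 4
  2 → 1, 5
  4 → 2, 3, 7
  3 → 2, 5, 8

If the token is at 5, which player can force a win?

A0 = {7}
A1: add {1, 8} — 1 (Alice) has 1→7; 8 (Alice) has 8→7.
A2 = A1; e.g. 2 (Bob) can still go to 5. Fixed point.
5 never enters the attractor, so Bob can avoid the target forever.

Bob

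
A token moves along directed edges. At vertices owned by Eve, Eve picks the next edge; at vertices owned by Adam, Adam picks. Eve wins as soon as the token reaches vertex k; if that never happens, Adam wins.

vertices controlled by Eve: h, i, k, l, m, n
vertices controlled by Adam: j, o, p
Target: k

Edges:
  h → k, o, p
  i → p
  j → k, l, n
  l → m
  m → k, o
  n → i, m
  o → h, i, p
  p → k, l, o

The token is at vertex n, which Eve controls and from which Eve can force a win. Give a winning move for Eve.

A0 = {k}
A1: add {h, m} — h (Eve) has h→k; m (Eve) has m→k.
A2: add {l, n} — l (Eve) has l→m; n (Eve) has n→m.
A3: add {j} — j (Adam): all of {k, l, n} already in.
A4 = A3; e.g. i (Eve) has no edge into A3. Fixed point.
From n, successor m is in the attractor (rank 1); the other successor i is not.

m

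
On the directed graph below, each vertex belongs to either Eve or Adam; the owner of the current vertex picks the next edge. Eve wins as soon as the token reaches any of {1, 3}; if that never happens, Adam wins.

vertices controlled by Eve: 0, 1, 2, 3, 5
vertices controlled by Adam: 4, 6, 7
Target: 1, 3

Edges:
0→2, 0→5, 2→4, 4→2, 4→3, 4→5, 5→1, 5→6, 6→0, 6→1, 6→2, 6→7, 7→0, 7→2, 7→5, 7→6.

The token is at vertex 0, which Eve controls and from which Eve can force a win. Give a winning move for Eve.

A0 = {1, 3}
A1: add {5} — 5 (Eve) has 5→1.
A2: add {0} — 0 (Eve) has 0→5.
A3 = A2; e.g. 2 (Eve) has no edge into A2. Fixed point.
From 0, successor 5 is in the attractor (rank 1); the other successor 2 is not.

5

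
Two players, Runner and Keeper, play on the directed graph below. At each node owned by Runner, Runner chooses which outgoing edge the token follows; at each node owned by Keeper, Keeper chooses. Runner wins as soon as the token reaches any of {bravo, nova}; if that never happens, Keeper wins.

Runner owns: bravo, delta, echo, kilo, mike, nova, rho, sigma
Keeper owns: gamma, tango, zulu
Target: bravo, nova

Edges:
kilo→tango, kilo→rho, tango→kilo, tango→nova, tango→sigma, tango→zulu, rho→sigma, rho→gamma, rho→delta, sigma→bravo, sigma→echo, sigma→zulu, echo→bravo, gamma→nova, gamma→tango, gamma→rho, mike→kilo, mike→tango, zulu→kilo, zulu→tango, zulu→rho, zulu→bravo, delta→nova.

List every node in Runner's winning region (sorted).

bravo, delta, echo, kilo, mike, nova, rho, sigma

A0 = {bravo, nova}
A1: add {delta, echo, sigma} — sigma (Runner) has sigma→bravo; echo (Runner) has echo→bravo; delta (Runner) has delta→nova.
A2: add {rho} — rho (Runner) has rho→sigma.
A3: add {kilo} — kilo (Runner) has kilo→rho.
A4: add {mike} — mike (Runner) has mike→kilo.
A5 = A4; e.g. tango (Keeper) can still go to zulu. Fixed point.
Runner's winning region = {bravo, delta, echo, kilo, mike, nova, rho, sigma}.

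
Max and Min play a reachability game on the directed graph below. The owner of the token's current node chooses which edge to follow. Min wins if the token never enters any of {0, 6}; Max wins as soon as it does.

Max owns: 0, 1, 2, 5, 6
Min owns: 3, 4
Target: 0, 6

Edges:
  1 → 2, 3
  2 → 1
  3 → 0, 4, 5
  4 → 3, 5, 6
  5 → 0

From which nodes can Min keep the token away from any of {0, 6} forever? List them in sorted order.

A0 = {0, 6}
A1: add {5} — 5 (Max) has 5→0.
A2 = A1; e.g. 1 (Max) has no edge into A1. Fixed point.
Max's attractor = {0, 5, 6}; Min avoids the target exactly from the complement.

1, 2, 3, 4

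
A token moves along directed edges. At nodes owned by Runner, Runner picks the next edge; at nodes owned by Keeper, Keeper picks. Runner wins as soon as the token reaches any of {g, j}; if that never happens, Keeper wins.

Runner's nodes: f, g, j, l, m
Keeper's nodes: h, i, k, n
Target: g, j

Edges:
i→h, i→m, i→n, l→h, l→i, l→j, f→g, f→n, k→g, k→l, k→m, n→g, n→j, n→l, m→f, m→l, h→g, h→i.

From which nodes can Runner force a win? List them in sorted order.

A0 = {g, j}
A1: add {f, l} — f (Runner) has f→g; l (Runner) has l→j.
A2: add {m, n} — m (Runner) has m→f; n (Keeper): all of {g, j, l} already in.
A3: add {k} — k (Keeper): all of {g, l, m} already in.
A4 = A3; e.g. h (Keeper) can still go to i. Fixed point.
Runner's winning region = {f, g, j, k, l, m, n}.

f, g, j, k, l, m, n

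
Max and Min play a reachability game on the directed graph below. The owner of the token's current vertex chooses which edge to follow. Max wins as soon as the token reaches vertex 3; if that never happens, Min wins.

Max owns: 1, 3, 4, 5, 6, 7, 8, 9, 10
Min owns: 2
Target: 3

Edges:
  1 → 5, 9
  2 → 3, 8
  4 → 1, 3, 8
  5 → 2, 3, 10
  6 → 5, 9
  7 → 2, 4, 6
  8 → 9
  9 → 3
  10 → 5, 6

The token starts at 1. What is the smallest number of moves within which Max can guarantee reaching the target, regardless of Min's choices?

A0 = {3}
A1: add {4, 5, 9} — 4 (Max) has 4→3; 5 (Max) has 5→3; 9 (Max) has 9→3.
A2: add {1, 6, 7, 8, 10} — 1 (Max) has 1→5; 6 (Max) has 6→5; 7 (Max) has 7→4; 8 (Max) has 8→9; 10 (Max) has 10→5.
1 enters the attractor at level 2, so Max can force the target in 2 moves from there.

2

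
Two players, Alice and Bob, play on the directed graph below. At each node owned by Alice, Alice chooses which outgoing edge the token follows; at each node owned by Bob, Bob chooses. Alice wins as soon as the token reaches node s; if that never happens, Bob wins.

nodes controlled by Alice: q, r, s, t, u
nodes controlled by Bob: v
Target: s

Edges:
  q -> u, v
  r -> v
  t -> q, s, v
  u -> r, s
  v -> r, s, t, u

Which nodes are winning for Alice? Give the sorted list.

q, s, t, u

A0 = {s}
A1: add {t, u} — t (Alice) has t→s; u (Alice) has u→s.
A2: add {q} — q (Alice) has q→u.
A3 = A2; e.g. r (Alice) has no edge into A2. Fixed point.
Alice's winning region = {q, s, t, u}.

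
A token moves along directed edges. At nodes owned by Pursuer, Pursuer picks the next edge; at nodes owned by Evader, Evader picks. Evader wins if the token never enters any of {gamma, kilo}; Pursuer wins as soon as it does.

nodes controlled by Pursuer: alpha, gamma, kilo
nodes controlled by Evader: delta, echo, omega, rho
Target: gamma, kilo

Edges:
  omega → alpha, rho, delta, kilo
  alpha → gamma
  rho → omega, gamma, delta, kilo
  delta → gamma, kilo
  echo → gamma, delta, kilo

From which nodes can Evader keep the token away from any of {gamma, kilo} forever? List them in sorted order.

A0 = {gamma, kilo}
A1: add {alpha, delta} — alpha (Pursuer) has alpha→gamma; delta (Evader): all of {gamma, kilo} already in.
A2: add {echo} — echo (Evader): all of {gamma, delta, kilo} already in.
A3 = A2; e.g. omega (Evader) can still go to rho. Fixed point.
Pursuer's attractor = {alpha, delta, echo, gamma, kilo}; Evader avoids the target exactly from the complement.

omega, rho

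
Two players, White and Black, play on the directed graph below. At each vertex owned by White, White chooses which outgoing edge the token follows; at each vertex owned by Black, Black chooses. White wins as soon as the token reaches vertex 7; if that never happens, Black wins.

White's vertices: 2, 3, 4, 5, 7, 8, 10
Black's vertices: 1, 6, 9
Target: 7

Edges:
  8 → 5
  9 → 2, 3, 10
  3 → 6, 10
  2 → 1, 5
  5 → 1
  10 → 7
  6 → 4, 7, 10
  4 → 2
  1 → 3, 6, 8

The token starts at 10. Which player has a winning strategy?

White

A0 = {7}
A1: add {10} — 10 (White) has 10→7.
10 ∈ A1, so White can force the target.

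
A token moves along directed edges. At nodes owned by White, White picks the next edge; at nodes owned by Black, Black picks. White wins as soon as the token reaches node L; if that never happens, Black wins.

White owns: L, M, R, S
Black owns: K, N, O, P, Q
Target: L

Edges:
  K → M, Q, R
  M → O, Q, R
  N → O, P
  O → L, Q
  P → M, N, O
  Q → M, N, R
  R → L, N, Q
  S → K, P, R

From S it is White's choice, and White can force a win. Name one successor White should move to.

A0 = {L}
A1: add {R} — R (White) has R→L.
A2: add {M, S} — M (White) has M→R; S (White) has S→R.
A3 = A2; e.g. K (Black) can still go to Q. Fixed point.
From S, successor R is in the attractor (rank 1); the other successors K, P are not.

R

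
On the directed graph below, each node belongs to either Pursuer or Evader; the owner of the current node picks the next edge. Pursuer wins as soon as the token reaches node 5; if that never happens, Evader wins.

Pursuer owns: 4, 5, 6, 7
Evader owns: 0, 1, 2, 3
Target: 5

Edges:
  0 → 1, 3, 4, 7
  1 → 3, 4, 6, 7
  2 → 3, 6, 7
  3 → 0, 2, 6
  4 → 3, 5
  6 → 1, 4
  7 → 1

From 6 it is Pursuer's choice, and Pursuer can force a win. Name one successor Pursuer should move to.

A0 = {5}
A1: add {4} — 4 (Pursuer) has 4→5.
A2: add {6} — 6 (Pursuer) has 6→4.
A3 = A2; e.g. 0 (Evader) can still go to 1. Fixed point.
From 6, successor 4 is in the attractor (rank 1); the other successor 1 is not.

4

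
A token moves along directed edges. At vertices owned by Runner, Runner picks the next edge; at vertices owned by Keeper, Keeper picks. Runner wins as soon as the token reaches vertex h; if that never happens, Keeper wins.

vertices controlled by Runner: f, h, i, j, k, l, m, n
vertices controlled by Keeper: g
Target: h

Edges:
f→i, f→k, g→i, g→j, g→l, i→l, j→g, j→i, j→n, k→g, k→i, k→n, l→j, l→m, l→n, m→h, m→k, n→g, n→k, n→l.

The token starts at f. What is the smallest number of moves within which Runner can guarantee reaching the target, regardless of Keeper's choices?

4

A0 = {h}
A1: add {m} — m (Runner) has m→h.
A2: add {l} — l (Runner) has l→m.
A3: add {i, n} — i (Runner) has i→l; n (Runner) has n→l.
A4: add {f, j, k} — f (Runner) has f→i; j (Runner) has j→i; k (Runner) has k→i.
f enters the attractor at level 4, so Runner can force the target in 4 moves from there.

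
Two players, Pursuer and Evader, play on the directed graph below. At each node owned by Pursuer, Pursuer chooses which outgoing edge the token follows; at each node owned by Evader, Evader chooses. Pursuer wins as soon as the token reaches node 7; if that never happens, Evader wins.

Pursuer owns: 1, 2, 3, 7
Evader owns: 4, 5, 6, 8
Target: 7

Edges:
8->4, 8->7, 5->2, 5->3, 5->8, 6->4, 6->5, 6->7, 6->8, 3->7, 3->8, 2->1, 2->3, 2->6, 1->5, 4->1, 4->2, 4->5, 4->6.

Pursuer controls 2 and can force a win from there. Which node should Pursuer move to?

A0 = {7}
A1: add {3} — 3 (Pursuer) has 3→7.
A2: add {2} — 2 (Pursuer) has 2→3.
A3 = A2; e.g. 1 (Pursuer) has no edge into A2. Fixed point.
From 2, successor 3 is in the attractor (rank 1); the other successors 1, 6 are not.

3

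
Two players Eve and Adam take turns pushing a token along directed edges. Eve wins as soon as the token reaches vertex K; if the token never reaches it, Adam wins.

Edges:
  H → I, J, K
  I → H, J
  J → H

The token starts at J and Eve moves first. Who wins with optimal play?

Adam

Track states (vertex, player-to-move).
A0 = {(K,Eve), (K,Adam)}
A1: add {(H,Eve)}.
A2: add {(J,Adam)}.
A3: add {(I,Eve)}.
A4 = A3; e.g. (H,Adam) stays out. (J,Eve) never enters ⇒ Adam avoids the target.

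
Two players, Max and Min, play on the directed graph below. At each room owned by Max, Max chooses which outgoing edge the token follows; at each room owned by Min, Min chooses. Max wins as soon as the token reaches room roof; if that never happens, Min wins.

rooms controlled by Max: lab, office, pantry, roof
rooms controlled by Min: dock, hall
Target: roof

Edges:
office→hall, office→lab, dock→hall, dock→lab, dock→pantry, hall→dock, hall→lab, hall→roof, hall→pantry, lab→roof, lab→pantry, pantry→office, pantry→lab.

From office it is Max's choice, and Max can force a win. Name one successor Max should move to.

lab

A0 = {roof}
A1: add {lab} — lab (Max) has lab→roof.
A2: add {office, pantry} — office (Max) has office→lab; pantry (Max) has pantry→lab.
A3 = A2; e.g. dock (Min) can still go to hall. Fixed point.
From office, successor lab is in the attractor (rank 1); the other successor hall is not.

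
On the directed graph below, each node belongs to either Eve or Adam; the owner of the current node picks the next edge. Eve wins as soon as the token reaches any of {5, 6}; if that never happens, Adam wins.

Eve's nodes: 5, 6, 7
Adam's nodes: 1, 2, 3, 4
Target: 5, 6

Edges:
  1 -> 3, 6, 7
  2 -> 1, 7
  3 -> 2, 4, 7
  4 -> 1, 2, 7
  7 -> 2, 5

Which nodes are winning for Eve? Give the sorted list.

5, 6, 7

A0 = {5, 6}
A1: add {7} — 7 (Eve) has 7→5.
A2 = A1; e.g. 1 (Adam) can still go to 3. Fixed point.
Eve's winning region = {5, 6, 7}.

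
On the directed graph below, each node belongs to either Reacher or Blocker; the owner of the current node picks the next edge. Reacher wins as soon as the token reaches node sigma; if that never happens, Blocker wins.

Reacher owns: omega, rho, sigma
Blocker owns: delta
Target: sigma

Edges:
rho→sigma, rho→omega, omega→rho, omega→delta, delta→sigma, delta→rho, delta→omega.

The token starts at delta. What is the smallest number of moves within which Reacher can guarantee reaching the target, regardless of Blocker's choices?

3

A0 = {sigma}
A1: add {rho} — rho (Reacher) has rho→sigma.
A2: add {omega} — omega (Reacher) has omega→rho.
A3: add {delta} — delta (Blocker): all of {sigma, rho, omega} already in.
A3 = all vertices. Fixed point.
delta enters the attractor at level 3, so Reacher can force the target in 3 moves from there.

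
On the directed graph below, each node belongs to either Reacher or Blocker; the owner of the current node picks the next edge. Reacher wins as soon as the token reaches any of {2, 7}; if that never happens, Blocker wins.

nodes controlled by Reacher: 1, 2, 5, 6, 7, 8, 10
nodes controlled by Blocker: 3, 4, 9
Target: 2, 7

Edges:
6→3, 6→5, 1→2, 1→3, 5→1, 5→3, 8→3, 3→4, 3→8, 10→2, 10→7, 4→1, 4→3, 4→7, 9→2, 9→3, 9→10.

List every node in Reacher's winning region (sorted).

1, 2, 5, 6, 7, 10

A0 = {2, 7}
A1: add {1, 10} — 1 (Reacher) has 1→2; 10 (Reacher) has 10→2.
A2: add {5} — 5 (Reacher) has 5→1.
A3: add {6} — 6 (Reacher) has 6→5.
A4 = A3; e.g. 3 (Blocker) can still go to 4. Fixed point.
Reacher's winning region = {1, 2, 5, 6, 7, 10}.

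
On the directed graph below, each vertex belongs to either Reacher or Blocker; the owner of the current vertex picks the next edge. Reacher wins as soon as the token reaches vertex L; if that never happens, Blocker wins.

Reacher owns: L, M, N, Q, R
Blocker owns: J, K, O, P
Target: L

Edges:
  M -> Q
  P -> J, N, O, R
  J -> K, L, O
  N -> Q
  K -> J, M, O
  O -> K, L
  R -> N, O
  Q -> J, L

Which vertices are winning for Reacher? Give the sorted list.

L, M, N, Q, R

A0 = {L}
A1: add {Q} — Q (Reacher) has Q→L.
A2: add {M, N} — M (Reacher) has M→Q; N (Reacher) has N→Q.
A3: add {R} — R (Reacher) has R→N.
A4 = A3; e.g. J (Blocker) can still go to K. Fixed point.
Reacher's winning region = {L, M, N, Q, R}.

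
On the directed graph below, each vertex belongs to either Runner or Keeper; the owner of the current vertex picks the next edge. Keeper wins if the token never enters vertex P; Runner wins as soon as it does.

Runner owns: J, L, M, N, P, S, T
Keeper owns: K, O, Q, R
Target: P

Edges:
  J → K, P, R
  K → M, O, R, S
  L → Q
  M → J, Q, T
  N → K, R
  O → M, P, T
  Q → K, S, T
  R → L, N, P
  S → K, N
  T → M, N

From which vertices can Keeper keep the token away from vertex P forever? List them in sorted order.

K, L, N, Q, R, S

A0 = {P}
A1: add {J} — J (Runner) has J→P.
A2: add {M} — M (Runner) has M→J.
A3: add {T} — T (Runner) has T→M.
A4: add {O} — O (Keeper): all of {M, P, T} already in.
A5 = A4; e.g. K (Keeper) can still go to R. Fixed point.
Runner's attractor = {J, M, O, P, T}; Keeper avoids the target exactly from the complement.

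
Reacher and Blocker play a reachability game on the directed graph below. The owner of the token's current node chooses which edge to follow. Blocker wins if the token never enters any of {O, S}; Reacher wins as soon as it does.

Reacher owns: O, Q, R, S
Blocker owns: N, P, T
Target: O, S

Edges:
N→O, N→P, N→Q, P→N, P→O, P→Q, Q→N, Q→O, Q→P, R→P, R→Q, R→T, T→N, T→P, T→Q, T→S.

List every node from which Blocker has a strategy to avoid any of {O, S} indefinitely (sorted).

A0 = {O, S}
A1: add {Q} — Q (Reacher) has Q→O.
A2: add {R} — R (Reacher) has R→Q.
A3 = A2; e.g. N (Blocker) can still go to P. Fixed point.
Reacher's attractor = {O, Q, R, S}; Blocker avoids the target exactly from the complement.

N, P, T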